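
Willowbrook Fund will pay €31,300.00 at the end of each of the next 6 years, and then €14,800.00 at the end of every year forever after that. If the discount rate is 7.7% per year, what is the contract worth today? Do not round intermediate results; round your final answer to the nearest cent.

PV of 6-year annuity: €31,300.00 × [1 − (1+0.077)^−6] / 0.077 = 146022.49737
Perpetuity value at year 6: €14,800.00 / 0.077 = 192207.79221
PV of perpetuity: 192207.79221 / (1+0.077)^6 = 123162.01070
Total PV = 146022.49737 + 123162.01070 = 269184.50808

€269184.51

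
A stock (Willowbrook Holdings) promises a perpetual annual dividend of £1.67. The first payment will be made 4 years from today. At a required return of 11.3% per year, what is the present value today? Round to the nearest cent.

Value at end of year 3: C / r = £1.67 / 0.113 = £14.7788
Discount to today: PV = £14.7788 / (1 + 0.113)^3 = £14.7788 / 1.378750 = £10.72

£10.72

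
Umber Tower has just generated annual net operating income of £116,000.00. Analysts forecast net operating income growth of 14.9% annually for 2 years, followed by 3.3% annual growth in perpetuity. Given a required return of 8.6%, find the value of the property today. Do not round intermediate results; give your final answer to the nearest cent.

£2783407.48

D_1 = 133284.00000
D_2 = 153143.31600
Terminal value at year 2: TV = D_2×(1+g_2)/(r−g_2) = 158197.04543/0.053 = 2984849.91374
P_0 = D_1/(1+r)^1 + D_2/(1+r)^2 + TV/(1+r)^2
    = 122729.28177 + 129848.93624 + 2530829.26662 = 2783407.48462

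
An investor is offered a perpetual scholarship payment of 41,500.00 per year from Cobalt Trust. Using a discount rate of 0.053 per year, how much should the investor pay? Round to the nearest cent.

783018.87

Level perpetuity: PV = C / r = 41,500.00 / 0.053 = 783,018.87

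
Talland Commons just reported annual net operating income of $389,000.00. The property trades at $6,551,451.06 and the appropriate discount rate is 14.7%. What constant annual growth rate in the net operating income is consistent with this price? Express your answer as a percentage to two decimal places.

P = D₀(1+g)/(r−g) ⇒ P(r−g) = D₀(1+g) ⇒ g(P+D₀) = P·r − D₀
g = (P·r − D₀)/(P + D₀) = ($6,551,451.06×0.147 − $389,000.00) / ($6,551,451.06 + $389,000.00) = 0.082713

8.27%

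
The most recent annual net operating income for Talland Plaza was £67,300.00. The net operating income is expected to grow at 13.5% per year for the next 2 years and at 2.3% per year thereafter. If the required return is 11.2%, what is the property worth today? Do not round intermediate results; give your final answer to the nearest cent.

D_1 = 76385.50000
D_2 = 86697.54250
Terminal value at year 2: TV = D_2×(1+g_2)/(r−g_2) = 88691.58598/0.089 = 996534.67390
P_0 = D_1/(1+r)^1 + D_2/(1+r)^2 + TV/(1+r)^2
    = 68691.99640 + 70112.78410 + 805903.12508 = 944707.90559

£944707.91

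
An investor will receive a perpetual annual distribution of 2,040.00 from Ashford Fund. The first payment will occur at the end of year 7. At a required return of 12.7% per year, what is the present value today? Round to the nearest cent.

Value at end of year 6: C / r = 2,040.00 / 0.127 = 16,062.9921
Discount to today: PV = 16,062.9921 / (1 + 0.127)^6 = 16,062.9921 / 2.049007 = 7,839.40

7839.40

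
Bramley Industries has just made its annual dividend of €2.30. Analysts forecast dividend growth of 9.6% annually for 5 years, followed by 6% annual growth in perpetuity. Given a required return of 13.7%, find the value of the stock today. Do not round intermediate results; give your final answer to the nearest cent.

€36.66

D_1 = 2.52080
D_2 = 2.76280
D_3 = 3.02803
D_4 = 3.31872
D_5 = 3.63731
Terminal value at year 5: TV = D_5×(1+g_2)/(r−g_2) = 3.85555/0.077 = 50.07209
P_0 = D_1/(1+r)^1 + D_2/(1+r)^2 + D_3/(1+r)^3 + D_4/(1+r)^4 + D_5/(1+r)^5 + TV/(1+r)^5
    = 2.21706 + 2.13712 + 2.06005 + 1.98577 + 1.91416 + 26.35078 = 36.66493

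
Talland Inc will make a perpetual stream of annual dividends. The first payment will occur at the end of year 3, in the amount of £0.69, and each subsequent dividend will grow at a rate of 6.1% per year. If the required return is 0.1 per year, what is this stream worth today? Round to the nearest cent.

Value at end of year 2: C₁ / (r − g) = £0.69 / (0.1 − 0.061) = £17.6923
Discount to today: PV = £17.6923 / (1 + 0.1)^2 = £17.6923 / 1.210000 = £14.62

£14.62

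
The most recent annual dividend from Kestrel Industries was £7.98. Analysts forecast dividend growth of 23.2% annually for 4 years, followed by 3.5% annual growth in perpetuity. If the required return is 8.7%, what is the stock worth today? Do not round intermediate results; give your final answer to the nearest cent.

£306.18

D_1 = 9.83136
D_2 = 12.11224
D_3 = 14.92227
D_4 = 18.38424
Terminal value at year 4: TV = D_4×(1+g_2)/(r−g_2) = 19.02769/0.052 = 365.91712
P_0 = D_1/(1+r)^1 + D_2/(1+r)^2 + D_3/(1+r)^3 + D_4/(1+r)^4 + TV/(1+r)^4
    = 9.04449 + 10.25098 + 11.61840 + 13.16823 + 262.09851 = 306.18061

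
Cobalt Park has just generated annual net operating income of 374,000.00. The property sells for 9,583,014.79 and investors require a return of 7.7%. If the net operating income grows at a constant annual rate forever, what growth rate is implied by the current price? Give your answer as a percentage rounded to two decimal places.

P = D₀(1+g)/(r−g) ⇒ P(r−g) = D₀(1+g) ⇒ g(P+D₀) = P·r − D₀
g = (P·r − D₀)/(P + D₀) = (9,583,014.79×0.077 − 374,000.00) / (9,583,014.79 + 374,000.00) = 0.036546

3.65%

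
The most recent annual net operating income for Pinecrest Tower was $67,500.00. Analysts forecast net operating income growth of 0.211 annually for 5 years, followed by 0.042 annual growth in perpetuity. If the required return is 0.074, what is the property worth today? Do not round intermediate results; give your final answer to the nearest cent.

$4496924.00

D_1 = 81742.50000
D_2 = 98990.16750
D_3 = 119877.09284
D_4 = 145171.15943
D_5 = 175802.27407
Terminal value at year 5: TV = D_5×(1+g_2)/(r−g_2) = 183185.96958/0.032 = 5724561.54948
P_0 = D_1/(1+r)^1 + D_2/(1+r)^2 + D_3/(1+r)^3 + D_4/(1+r)^4 + D_5/(1+r)^5 + TV/(1+r)^5
    = 76110.33520 + 85819.00924 + 96766.12680 + 109109.66439 + 123027.75008 + 4006091.11185 = 4496923.99756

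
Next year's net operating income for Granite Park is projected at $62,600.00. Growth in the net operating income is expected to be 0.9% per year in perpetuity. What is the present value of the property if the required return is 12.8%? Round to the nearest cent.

Growing perpetuity: P = D₁ / (r − g) = $62,600.0000 / (0.128 − 0.009) = $526,050.42

$526050.42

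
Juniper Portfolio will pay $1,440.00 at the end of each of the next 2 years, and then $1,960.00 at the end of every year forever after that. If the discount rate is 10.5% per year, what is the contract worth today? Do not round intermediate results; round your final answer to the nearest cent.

$17770.21

PV of 2-year annuity: $1,440.00 × [1 − (1+0.105)^−2] / 0.105 = 2482.50445
Perpetuity value at year 2: $1,960.00 / 0.105 = 18666.66667
PV of perpetuity: 18666.66667 / (1+0.105)^2 = 15287.70227
Total PV = 2482.50445 + 15287.70227 = 17770.20673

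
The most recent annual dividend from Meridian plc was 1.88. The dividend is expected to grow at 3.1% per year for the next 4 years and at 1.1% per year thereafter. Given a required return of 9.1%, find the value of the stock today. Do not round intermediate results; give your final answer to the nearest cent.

D_1 = 1.93828
D_2 = 1.99837
D_3 = 2.06032
D_4 = 2.12419
Terminal value at year 4: TV = D_4×(1+g_2)/(r−g_2) = 2.14755/0.08 = 26.84440
P_0 = D_1/(1+r)^1 + D_2/(1+r)^2 + D_3/(1+r)^3 + D_4/(1+r)^4 + TV/(1+r)^4
    = 1.77661 + 1.67890 + 1.58657 + 1.49932 + 18.94762 = 25.48902

25.49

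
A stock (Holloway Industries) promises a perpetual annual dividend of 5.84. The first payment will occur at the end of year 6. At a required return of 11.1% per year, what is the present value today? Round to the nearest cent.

Value at end of year 5: C / r = 5.84 / 0.111 = 52.6126
Discount to today: PV = 52.6126 / (1 + 0.111)^5 = 52.6126 / 1.692662 = 31.08

31.08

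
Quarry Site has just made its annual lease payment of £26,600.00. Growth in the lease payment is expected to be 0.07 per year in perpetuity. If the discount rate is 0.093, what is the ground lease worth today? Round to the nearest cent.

£1237478.26

D₁ = D₀ × (1 + g) = £26,600.00 × 1.07 = £28,462.0000
Growing perpetuity: P = D₁ / (r − g) = £28,462.0000 / (0.093 − 0.07) = £1,237,478.26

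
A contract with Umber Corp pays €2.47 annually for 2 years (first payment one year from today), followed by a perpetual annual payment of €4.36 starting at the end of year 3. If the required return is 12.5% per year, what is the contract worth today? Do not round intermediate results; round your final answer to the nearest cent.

€31.71

PV of 2-year annuity: €2.47 × [1 − (1+0.125)^−2] / 0.125 = 4.14716
Perpetuity value at year 2: €4.36 / 0.125 = 34.88000
PV of perpetuity: 34.88000 / (1+0.125)^2 = 27.55951
Total PV = 4.14716 + 27.55951 = 31.70667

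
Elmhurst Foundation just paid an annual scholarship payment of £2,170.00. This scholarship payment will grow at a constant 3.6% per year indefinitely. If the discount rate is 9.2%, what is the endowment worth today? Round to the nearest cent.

£40145.00

D₁ = D₀ × (1 + g) = £2,170.00 × 1.036 = £2,248.1200
Growing perpetuity: P = D₁ / (r − g) = £2,248.1200 / (0.092 − 0.036) = £40,145.00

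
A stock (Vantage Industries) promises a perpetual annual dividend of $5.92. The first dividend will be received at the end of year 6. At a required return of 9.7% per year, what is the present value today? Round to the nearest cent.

Value at end of year 5: C / r = $5.92 / 0.097 = $61.0309
Discount to today: PV = $61.0309 / (1 + 0.097)^5 = $61.0309 / 1.588668 = $38.42

$38.42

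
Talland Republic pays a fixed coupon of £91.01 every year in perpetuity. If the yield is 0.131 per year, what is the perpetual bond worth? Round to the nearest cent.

£694.73

Level perpetuity: PV = C / r = £91.01 / 0.131 = £694.73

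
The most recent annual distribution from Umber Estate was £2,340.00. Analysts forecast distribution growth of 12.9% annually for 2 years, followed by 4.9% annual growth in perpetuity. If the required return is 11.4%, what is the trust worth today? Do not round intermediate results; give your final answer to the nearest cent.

D_1 = 2641.86000
D_2 = 2982.65994
Terminal value at year 2: TV = D_2×(1+g_2)/(r−g_2) = 3128.81028/0.065 = 48135.54272
P_0 = D_1/(1+r)^1 + D_2/(1+r)^2 + TV/(1+r)^2
    = 2371.50808 + 2403.44041 + 38787.83068 = 43562.77917

£43562.78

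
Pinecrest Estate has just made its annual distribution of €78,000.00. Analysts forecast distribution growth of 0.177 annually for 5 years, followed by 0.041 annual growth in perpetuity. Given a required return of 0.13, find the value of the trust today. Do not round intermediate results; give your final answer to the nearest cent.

€1559972.37

D_1 = 91806.00000
D_2 = 108055.66200
D_3 = 127181.51417
D_4 = 149692.64218
D_5 = 176188.23985
Terminal value at year 5: TV = D_5×(1+g_2)/(r−g_2) = 183411.95768/0.089 = 2060808.51329
P_0 = D_1/(1+r)^1 + D_2/(1+r)^2 + D_3/(1+r)^3 + D_4/(1+r)^4 + D_5/(1+r)^5 + TV/(1+r)^5
    = 81244.24779 + 84623.43332 + 88143.16904 + 91809.30085 + 95627.91778 + 1118524.29678 = 1559972.36555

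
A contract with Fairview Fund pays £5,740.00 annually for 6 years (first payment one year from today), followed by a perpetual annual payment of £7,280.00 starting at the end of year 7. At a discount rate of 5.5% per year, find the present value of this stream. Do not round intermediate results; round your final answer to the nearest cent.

£124670.52

PV of 6-year annuity: £5,740.00 × [1 − (1+0.055)^−6] / 0.055 = 28674.34397
Perpetuity value at year 6: £7,280.00 / 0.055 = 132363.63636
PV of perpetuity: 132363.63636 / (1+0.055)^6 = 95996.17572
Total PV = 28674.34397 + 95996.17572 = 124670.51969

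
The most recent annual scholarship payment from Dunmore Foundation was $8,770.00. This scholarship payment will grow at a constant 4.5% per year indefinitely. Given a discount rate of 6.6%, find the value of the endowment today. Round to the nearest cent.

$436411.90

D₁ = D₀ × (1 + g) = $8,770.00 × 1.045 = $9,164.6500
Growing perpetuity: P = D₁ / (r − g) = $9,164.6500 / (0.066 − 0.045) = $436,411.90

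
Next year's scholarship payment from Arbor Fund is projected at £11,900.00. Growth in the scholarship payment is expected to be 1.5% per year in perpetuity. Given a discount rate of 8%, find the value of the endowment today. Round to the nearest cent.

£183076.92

Growing perpetuity: P = D₁ / (r − g) = £11,900.0000 / (0.08 − 0.015) = £183,076.92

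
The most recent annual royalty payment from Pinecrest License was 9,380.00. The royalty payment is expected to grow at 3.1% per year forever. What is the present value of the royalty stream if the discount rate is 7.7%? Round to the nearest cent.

210234.35

D₁ = D₀ × (1 + g) = 9,380.00 × 1.031 = 9,670.7800
Growing perpetuity: P = D₁ / (r − g) = 9,670.7800 / (0.077 − 0.031) = 210,234.35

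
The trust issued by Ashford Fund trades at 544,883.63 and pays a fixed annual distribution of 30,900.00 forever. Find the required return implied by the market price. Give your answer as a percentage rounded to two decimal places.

5.67%

P = C/r ⇒ r = C/P = 30,900.00/544,883.63 = 0.056709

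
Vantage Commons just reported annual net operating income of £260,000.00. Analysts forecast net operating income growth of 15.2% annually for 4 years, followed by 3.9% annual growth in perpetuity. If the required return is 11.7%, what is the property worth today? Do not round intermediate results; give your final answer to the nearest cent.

D_1 = 299520.00000
D_2 = 345047.04000
D_3 = 397494.19008
D_4 = 457913.30697
Terminal value at year 4: TV = D_4×(1+g_2)/(r−g_2) = 475771.92594/0.078 = 6099640.07621
P_0 = D_1/(1+r)^1 + D_2/(1+r)^2 + D_3/(1+r)^3 + D_4/(1+r)^4 + TV/(1+r)^4
    = 268146.82184 + 276548.91564 + 285214.28005 + 294151.16438 + 3918244.35630 = 5042305.53821

£5042305.54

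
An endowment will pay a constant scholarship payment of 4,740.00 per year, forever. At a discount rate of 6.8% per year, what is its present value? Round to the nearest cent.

Level perpetuity: PV = C / r = 4,740.00 / 0.068 = 69,705.88

69705.88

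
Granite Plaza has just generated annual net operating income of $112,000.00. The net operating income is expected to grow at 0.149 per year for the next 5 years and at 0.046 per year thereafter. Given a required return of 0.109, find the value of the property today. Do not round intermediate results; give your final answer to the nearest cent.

D_1 = 128688.00000
D_2 = 147862.51200
D_3 = 169894.02629
D_4 = 195208.23620
D_5 = 224294.26340
Terminal value at year 5: TV = D_5×(1+g_2)/(r−g_2) = 234611.79952/0.063 = 3723996.81771
P_0 = D_1/(1+r)^1 + D_2/(1+r)^2 + D_3/(1+r)^3 + D_4/(1+r)^4 + D_5/(1+r)^5 + TV/(1+r)^5
    = 116039.67538 + 120225.05592 + 124561.39698 + 129054.14349 + 133708.93676 + 2219992.82309 = 2843582.03163

$2843582.03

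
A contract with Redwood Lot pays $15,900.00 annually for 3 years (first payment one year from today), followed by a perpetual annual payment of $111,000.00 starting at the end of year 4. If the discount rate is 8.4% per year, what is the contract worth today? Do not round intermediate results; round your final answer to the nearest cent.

PV of 3-year annuity: $15,900.00 × [1 − (1+0.084)^−3] / 0.084 = 40681.88808
Perpetuity value at year 3: $111,000.00 / 0.084 = 1321428.57143
PV of perpetuity: 1321428.57143 / (1+0.084)^3 = 1037422.93767
Total PV = 40681.88808 + 1037422.93767 = 1078104.82575

$1078104.83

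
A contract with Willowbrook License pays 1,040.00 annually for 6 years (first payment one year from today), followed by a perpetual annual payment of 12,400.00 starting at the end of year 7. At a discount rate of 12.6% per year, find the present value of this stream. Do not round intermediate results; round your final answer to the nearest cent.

52490.13

PV of 6-year annuity: 1,040.00 × [1 − (1+0.126)^−6] / 0.126 = 4204.17874
Perpetuity value at year 6: 12,400.00 / 0.126 = 98412.69841
PV of perpetuity: 98412.69841 / (1+0.126)^6 = 48285.95185
Total PV = 4204.17874 + 48285.95185 = 52490.13059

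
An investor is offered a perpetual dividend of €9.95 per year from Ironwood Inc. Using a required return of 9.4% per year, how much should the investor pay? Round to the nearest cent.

Level perpetuity: PV = C / r = €9.95 / 0.094 = €105.85

€105.85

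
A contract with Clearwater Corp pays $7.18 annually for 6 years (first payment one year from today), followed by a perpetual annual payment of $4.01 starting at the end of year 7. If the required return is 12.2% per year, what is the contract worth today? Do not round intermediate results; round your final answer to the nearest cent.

PV of 6-year annuity: $7.18 × [1 − (1+0.122)^−6] / 0.122 = 29.35345
Perpetuity value at year 6: $4.01 / 0.122 = 32.86885
PV of perpetuity: 32.86885 / (1+0.122)^6 = 16.47508
Total PV = 29.35345 + 16.47508 = 45.82852

$45.83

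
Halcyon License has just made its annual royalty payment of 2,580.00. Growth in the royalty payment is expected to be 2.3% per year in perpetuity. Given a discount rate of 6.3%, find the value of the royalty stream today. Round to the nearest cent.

65983.50

D₁ = D₀ × (1 + g) = 2,580.00 × 1.023 = 2,639.3400
Growing perpetuity: P = D₁ / (r − g) = 2,639.3400 / (0.063 − 0.023) = 65,983.50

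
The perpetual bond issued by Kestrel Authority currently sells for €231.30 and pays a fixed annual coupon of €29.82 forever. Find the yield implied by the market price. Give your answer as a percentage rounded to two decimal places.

P = C/r ⇒ r = C/P = €29.82/€231.30 = 0.128923

12.89%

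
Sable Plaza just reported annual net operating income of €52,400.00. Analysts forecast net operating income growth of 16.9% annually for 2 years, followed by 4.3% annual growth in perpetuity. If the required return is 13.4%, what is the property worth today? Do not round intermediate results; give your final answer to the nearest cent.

D_1 = 61255.60000
D_2 = 71607.79640
Terminal value at year 2: TV = D_2×(1+g_2)/(r−g_2) = 74686.93165/0.091 = 820735.51258
P_0 = D_1/(1+r)^1 + D_2/(1+r)^2 + TV/(1+r)^2
    = 54017.28395 + 55684.48407 + 638229.85591 = 747931.62393

€747931.62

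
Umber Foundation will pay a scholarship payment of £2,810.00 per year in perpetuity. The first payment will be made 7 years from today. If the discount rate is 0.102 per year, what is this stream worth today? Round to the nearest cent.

£15382.13

Value at end of year 6: C / r = £2,810.00 / 0.102 = £27,549.0196
Discount to today: PV = £27,549.0196 / (1 + 0.102)^6 = £27,549.0196 / 1.790975 = £15,382.13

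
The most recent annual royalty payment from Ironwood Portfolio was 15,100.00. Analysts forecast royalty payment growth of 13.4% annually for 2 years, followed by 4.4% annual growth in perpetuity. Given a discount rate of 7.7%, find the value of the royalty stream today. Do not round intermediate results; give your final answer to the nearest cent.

D_1 = 17123.40000
D_2 = 19417.93560
Terminal value at year 2: TV = D_2×(1+g_2)/(r−g_2) = 20272.32477/0.033 = 614312.87171
P_0 = D_1/(1+r)^1 + D_2/(1+r)^2 + TV/(1+r)^2
    = 15899.16435 + 16740.62430 + 529612.47775 = 562252.26640

562252.27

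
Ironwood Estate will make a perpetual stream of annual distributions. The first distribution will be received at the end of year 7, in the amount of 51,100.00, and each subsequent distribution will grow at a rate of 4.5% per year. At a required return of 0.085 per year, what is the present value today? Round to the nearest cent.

Value at end of year 6: C₁ / (r − g) = 51,100.00 / (0.085 − 0.045) = 1,277,500.0000
Discount to today: PV = 1,277,500.0000 / (1 + 0.085)^6 = 1,277,500.0000 / 1.631468 = 783,037.35

783037.35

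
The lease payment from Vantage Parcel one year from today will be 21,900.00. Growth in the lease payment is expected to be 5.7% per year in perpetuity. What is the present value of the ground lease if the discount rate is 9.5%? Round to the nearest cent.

576315.79

Growing perpetuity: P = D₁ / (r − g) = 21,900.0000 / (0.095 − 0.057) = 576,315.79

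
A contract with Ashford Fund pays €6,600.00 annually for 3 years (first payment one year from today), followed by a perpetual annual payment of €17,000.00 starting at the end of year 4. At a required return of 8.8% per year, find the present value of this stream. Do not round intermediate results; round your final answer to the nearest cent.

€166762.23

PV of 3-year annuity: €6,600.00 × [1 − (1+0.088)^−3] / 0.088 = 16766.27419
Perpetuity value at year 3: €17,000.00 / 0.088 = 193181.81818
PV of perpetuity: 193181.81818 / (1+0.088)^3 = 149995.96043
Total PV = 16766.27419 + 149995.96043 = 166762.23462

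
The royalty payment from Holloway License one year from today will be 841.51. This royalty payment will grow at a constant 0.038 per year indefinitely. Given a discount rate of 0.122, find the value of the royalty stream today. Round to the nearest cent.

10017.98

Growing perpetuity: P = D₁ / (r − g) = 841.5100 / (0.122 − 0.038) = 10,017.98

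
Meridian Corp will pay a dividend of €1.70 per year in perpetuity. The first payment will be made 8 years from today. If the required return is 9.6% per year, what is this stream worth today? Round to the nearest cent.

€9.32

Value at end of year 7: C / r = €1.70 / 0.096 = €17.7083
Discount to today: PV = €17.7083 / (1 + 0.096)^7 = €17.7083 / 1.899651 = €9.32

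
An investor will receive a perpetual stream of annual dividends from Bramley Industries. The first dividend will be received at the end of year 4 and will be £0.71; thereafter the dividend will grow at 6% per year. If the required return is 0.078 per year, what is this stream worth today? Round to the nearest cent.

Value at end of year 3: C₁ / (r − g) = £0.71 / (0.078 − 0.06) = £39.4444
Discount to today: PV = £39.4444 / (1 + 0.078)^3 = £39.4444 / 1.252727 = £31.49

£31.49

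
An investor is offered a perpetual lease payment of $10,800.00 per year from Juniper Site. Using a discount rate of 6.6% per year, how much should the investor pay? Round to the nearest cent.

Level perpetuity: PV = C / r = $10,800.00 / 0.066 = $163,636.36

$163636.36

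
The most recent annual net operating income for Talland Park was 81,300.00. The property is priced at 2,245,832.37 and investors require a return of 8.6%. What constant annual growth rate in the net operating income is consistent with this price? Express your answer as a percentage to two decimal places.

P = D₀(1+g)/(r−g) ⇒ P(r−g) = D₀(1+g) ⇒ g(P+D₀) = P·r − D₀
g = (P·r − D₀)/(P + D₀) = (2,245,832.37×0.086 − 81,300.00) / (2,245,832.37 + 81,300.00) = 0.048060

4.81%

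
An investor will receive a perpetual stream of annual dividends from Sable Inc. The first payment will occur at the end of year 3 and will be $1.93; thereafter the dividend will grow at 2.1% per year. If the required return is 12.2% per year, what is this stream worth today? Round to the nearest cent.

$15.18

Value at end of year 2: C₁ / (r − g) = $1.93 / (0.122 − 0.021) = $19.1089
Discount to today: PV = $19.1089 / (1 + 0.122)^2 = $19.1089 / 1.258884 = $15.18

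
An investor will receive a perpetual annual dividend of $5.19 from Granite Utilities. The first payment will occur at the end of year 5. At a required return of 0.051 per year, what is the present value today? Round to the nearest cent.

$83.40

Value at end of year 4: C / r = $5.19 / 0.051 = $101.7647
Discount to today: PV = $101.7647 / (1 + 0.051)^4 = $101.7647 / 1.220143 = $83.40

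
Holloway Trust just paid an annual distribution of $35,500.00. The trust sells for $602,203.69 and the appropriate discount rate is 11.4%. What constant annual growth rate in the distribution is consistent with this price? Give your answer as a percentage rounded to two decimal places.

P = D₀(1+g)/(r−g) ⇒ P(r−g) = D₀(1+g) ⇒ g(P+D₀) = P·r − D₀
g = (P·r − D₀)/(P + D₀) = ($602,203.69×0.114 − $35,500.00) / ($602,203.69 + $35,500.00) = 0.051985

5.20%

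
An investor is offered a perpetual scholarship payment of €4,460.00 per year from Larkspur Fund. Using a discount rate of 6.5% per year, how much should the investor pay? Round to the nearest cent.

€68615.38

Level perpetuity: PV = C / r = €4,460.00 / 0.065 = €68,615.38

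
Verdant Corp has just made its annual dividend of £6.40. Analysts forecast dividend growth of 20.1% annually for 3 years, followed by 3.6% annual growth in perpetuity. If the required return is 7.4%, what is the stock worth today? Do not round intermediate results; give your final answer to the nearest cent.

£268.10

D_1 = 7.68640
D_2 = 9.23137
D_3 = 11.08687
Terminal value at year 3: TV = D_3×(1+g_2)/(r−g_2) = 11.48600/0.038 = 302.26312
P_0 = D_1/(1+r)^1 + D_2/(1+r)^2 + D_3/(1+r)^3 + TV/(1+r)^3
    = 7.15680 + 8.00308 + 8.94945 + 243.99016 = 268.09949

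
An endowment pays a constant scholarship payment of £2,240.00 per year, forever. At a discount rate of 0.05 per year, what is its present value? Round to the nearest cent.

Level perpetuity: PV = C / r = £2,240.00 / 0.05 = £44,800.00

£44800.00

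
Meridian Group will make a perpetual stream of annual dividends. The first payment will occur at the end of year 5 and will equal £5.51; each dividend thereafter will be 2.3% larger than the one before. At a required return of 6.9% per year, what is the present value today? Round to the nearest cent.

£91.72

Value at end of year 4: C₁ / (r − g) = £5.51 / (0.069 − 0.023) = £119.7826
Discount to today: PV = £119.7826 / (1 + 0.069)^4 = £119.7826 / 1.305903 = £91.72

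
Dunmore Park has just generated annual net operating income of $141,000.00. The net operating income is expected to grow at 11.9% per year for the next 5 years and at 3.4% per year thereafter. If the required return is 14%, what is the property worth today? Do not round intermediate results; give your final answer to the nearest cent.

$1920297.48

D_1 = 157779.00000
D_2 = 176554.70100
D_3 = 197564.71042
D_4 = 221074.91096
D_5 = 247382.82536
Terminal value at year 5: TV = D_5×(1+g_2)/(r−g_2) = 255793.84143/0.106 = 2413149.44741
P_0 = D_1/(1+r)^1 + D_2/(1+r)^2 + D_3/(1+r)^3 + D_4/(1+r)^4 + D_5/(1+r)^5 + TV/(1+r)^5
    = 138402.63158 + 135853.10942 + 133350.55214 + 130894.09460 + 128482.88759 + 1253314.20540 = 1920297.48073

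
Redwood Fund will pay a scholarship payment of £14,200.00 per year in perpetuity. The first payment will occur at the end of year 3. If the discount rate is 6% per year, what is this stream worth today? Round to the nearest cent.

£210632.49

Value at end of year 2: C / r = £14,200.00 / 0.06 = £236,666.6667
Discount to today: PV = £236,666.6667 / (1 + 0.06)^2 = £236,666.6667 / 1.123600 = £210,632.49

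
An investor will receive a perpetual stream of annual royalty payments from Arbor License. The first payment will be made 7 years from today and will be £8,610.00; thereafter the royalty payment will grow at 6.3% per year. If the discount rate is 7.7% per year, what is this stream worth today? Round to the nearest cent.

£394076.83

Value at end of year 6: C₁ / (r − g) = £8,610.00 / (0.077 − 0.063) = £615,000.0000
Discount to today: PV = £615,000.0000 / (1 + 0.077)^6 = £615,000.0000 / 1.560609 = £394,076.83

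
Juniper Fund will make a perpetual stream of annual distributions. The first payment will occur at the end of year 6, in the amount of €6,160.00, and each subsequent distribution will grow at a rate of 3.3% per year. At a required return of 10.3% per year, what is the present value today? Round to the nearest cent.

€53902.03

Value at end of year 5: C₁ / (r − g) = €6,160.00 / (0.103 − 0.033) = €88,000.0000
Discount to today: PV = €88,000.0000 / (1 + 0.103)^5 = €88,000.0000 / 1.632592 = €53,902.03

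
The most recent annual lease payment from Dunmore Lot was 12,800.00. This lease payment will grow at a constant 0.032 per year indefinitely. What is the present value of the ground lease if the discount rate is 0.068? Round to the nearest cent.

366933.33

D₁ = D₀ × (1 + g) = 12,800.00 × 1.032 = 13,209.6000
Growing perpetuity: P = D₁ / (r − g) = 13,209.6000 / (0.068 − 0.032) = 366,933.33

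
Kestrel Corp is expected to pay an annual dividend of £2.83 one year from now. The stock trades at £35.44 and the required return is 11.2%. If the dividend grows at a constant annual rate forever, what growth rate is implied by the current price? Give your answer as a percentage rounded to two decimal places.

P = D₁/(r−g) ⇒ g = r − D₁/P = 0.112 − £2.83/£35.44 = 0.032147

3.21%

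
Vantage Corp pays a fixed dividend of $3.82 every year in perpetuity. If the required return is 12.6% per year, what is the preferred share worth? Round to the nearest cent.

Level perpetuity: PV = C / r = $3.82 / 0.126 = $30.32

$30.32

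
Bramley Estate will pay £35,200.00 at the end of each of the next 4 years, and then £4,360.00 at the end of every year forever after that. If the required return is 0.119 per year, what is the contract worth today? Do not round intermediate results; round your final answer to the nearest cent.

£130508.14

PV of 4-year annuity: £35,200.00 × [1 − (1+0.119)^−4] / 0.119 = 107140.26291
Perpetuity value at year 4: £4,360.00 / 0.119 = 36638.65546
PV of perpetuity: 36638.65546 / (1+0.119)^4 = 23367.87290
Total PV = 107140.26291 + 23367.87290 = 130508.13580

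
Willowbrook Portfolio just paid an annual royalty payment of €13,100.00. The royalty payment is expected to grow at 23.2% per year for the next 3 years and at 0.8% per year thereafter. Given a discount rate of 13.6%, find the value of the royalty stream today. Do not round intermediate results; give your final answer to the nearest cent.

D_1 = 16139.20000
D_2 = 19883.49440
D_3 = 24496.46510
Terminal value at year 3: TV = D_3×(1+g_2)/(r−g_2) = 24692.43682/0.128 = 192909.66267
P_0 = D_1/(1+r)^1 + D_2/(1+r)^2 + D_3/(1+r)^3 + TV/(1+r)^3
    = 14207.04225 + 15407.63737 + 16709.69124 + 131588.81848 = 177913.18935

€177913.19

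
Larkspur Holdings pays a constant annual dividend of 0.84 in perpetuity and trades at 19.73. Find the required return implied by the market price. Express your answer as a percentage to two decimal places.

P = C/r ⇒ r = C/P = 0.84/19.73 = 0.042575

4.26%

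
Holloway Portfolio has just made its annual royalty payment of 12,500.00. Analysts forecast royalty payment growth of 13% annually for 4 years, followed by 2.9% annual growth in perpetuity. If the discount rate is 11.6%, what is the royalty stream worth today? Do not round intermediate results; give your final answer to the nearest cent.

D_1 = 14125.00000
D_2 = 15961.25000
D_3 = 18036.21250
D_4 = 20380.92013
Terminal value at year 4: TV = D_4×(1+g_2)/(r−g_2) = 20971.96681/0.087 = 241057.08975
P_0 = D_1/(1+r)^1 + D_2/(1+r)^2 + D_3/(1+r)^3 + D_4/(1+r)^4 + TV/(1+r)^4
    = 12656.81004 + 12815.58722 + 12976.35624 + 13139.14207 + 155404.33551 = 206992.23107

206992.23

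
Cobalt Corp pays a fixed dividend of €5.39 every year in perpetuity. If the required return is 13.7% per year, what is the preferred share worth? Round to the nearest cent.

€39.34

Level perpetuity: PV = C / r = €5.39 / 0.137 = €39.34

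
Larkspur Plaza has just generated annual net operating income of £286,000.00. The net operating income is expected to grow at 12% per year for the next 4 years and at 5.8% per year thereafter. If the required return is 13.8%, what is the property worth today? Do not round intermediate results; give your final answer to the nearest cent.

D_1 = 320320.00000
D_2 = 358758.40000
D_3 = 401809.40800
D_4 = 450026.53696
Terminal value at year 4: TV = D_4×(1+g_2)/(r−g_2) = 476128.07610/0.08 = 5951600.95130
P_0 = D_1/(1+r)^1 + D_2/(1+r)^2 + D_3/(1+r)^3 + D_4/(1+r)^4 + TV/(1+r)^4
    = 281476.27417 + 277024.10111 + 272642.34907 + 268329.90418 + 3548662.98284 = 4648135.61137

£4648135.61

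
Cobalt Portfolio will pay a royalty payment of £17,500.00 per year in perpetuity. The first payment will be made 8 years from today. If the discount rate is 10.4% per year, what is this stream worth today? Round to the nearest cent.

Value at end of year 7: C / r = £17,500.00 / 0.104 = £168,269.2308
Discount to today: PV = £168,269.2308 / (1 + 0.104)^7 = £168,269.2308 / 1.998865 = £84,182.38

£84182.38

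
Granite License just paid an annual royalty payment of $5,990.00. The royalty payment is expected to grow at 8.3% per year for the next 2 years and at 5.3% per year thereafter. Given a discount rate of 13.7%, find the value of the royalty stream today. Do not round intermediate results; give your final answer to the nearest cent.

$79265.90

D_1 = 6487.17000
D_2 = 7025.60511
Terminal value at year 2: TV = D_2×(1+g_2)/(r−g_2) = 7397.96218/0.084 = 88070.97834
P_0 = D_1/(1+r)^1 + D_2/(1+r)^2 + TV/(1+r)^2
    = 5705.51451 + 5434.54021 + 68125.84332 = 79265.89804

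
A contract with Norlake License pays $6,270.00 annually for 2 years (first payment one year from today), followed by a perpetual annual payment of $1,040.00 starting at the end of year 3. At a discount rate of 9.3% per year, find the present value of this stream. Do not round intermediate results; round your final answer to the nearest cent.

PV of 2-year annuity: $6,270.00 × [1 − (1+0.093)^−2] / 0.093 = 10984.90854
Perpetuity value at year 2: $1,040.00 / 0.093 = 11182.79570
PV of perpetuity: 11182.79570 / (1+0.093)^2 = 9360.73750
Total PV = 10984.90854 + 9360.73750 = 20345.64604

$20345.65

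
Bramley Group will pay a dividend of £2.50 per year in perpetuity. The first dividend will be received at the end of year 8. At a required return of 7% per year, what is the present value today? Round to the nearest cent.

£22.24

Value at end of year 7: C / r = £2.50 / 0.07 = £35.7143
Discount to today: PV = £35.7143 / (1 + 0.07)^7 = £35.7143 / 1.605781 = £22.24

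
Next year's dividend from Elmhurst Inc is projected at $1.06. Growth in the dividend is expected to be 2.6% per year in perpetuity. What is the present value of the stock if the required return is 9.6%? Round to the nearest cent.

Growing perpetuity: P = D₁ / (r − g) = $1.0600 / (0.096 − 0.026) = $15.14

$15.14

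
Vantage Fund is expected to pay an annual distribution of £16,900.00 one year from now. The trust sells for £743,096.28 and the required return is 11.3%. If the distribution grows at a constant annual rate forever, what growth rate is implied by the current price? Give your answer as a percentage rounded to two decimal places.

P = D₁/(r−g) ⇒ g = r − D₁/P = 0.113 − £16,900.00/£743,096.28 = 0.090257

9.03%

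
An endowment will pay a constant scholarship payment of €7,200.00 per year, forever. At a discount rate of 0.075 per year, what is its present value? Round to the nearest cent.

€96000.00

Level perpetuity: PV = C / r = €7,200.00 / 0.075 = €96,000.00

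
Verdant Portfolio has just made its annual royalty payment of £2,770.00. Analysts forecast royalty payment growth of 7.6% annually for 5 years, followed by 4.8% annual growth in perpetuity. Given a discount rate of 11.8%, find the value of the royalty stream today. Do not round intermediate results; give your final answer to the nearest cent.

£46609.96

D_1 = 2980.52000
D_2 = 3207.03952
D_3 = 3450.77452
D_4 = 3713.03339
D_5 = 3995.22392
Terminal value at year 5: TV = D_5×(1+g_2)/(r−g_2) = 4186.99467/0.07 = 59814.20962
P_0 = D_1/(1+r)^1 + D_2/(1+r)^2 + D_3/(1+r)^3 + D_4/(1+r)^4 + D_5/(1+r)^5 + TV/(1+r)^5
    = 2665.93918 + 2565.78762 + 2469.39846 + 2376.63036 + 2287.34728 + 34244.85649 = 46609.95939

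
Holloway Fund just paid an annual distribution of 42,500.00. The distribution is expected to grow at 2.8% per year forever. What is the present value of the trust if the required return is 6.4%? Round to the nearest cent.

1213611.11

D₁ = D₀ × (1 + g) = 42,500.00 × 1.028 = 43,690.0000
Growing perpetuity: P = D₁ / (r − g) = 43,690.0000 / (0.064 − 0.028) = 1,213,611.11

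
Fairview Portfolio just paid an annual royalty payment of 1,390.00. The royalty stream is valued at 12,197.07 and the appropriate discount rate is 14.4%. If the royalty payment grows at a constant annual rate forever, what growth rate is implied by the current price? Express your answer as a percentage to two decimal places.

P = D₀(1+g)/(r−g) ⇒ P(r−g) = D₀(1+g) ⇒ g(P+D₀) = P·r − D₀
g = (P·r − D₀)/(P + D₀) = (12,197.07×0.144 − 1,390.00) / (12,197.07 + 1,390.00) = 0.026965

2.70%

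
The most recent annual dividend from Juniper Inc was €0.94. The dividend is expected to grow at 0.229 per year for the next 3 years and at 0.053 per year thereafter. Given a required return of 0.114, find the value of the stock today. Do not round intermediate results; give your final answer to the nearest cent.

€25.23

D_1 = 1.15526
D_2 = 1.41981
D_3 = 1.74495
Terminal value at year 3: TV = D_3×(1+g_2)/(r−g_2) = 1.83743/0.061 = 30.12188
P_0 = D_1/(1+r)^1 + D_2/(1+r)^2 + D_3/(1+r)^3 + TV/(1+r)^3
    = 1.03704 + 1.14409 + 1.26220 + 21.78846 = 25.23179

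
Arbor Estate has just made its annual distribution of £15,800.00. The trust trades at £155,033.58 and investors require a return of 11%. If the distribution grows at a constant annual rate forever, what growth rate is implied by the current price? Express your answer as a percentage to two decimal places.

0.73%

P = D₀(1+g)/(r−g) ⇒ P(r−g) = D₀(1+g) ⇒ g(P+D₀) = P·r − D₀
g = (P·r − D₀)/(P + D₀) = (£155,033.58×0.11 − £15,800.00) / (£155,033.58 + £15,800.00) = 0.007339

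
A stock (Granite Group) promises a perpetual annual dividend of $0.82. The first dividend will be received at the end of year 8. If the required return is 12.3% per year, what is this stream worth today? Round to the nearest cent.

$2.96

Value at end of year 7: C / r = $0.82 / 0.123 = $6.6667
Discount to today: PV = $6.6667 / (1 + 0.123)^7 = $6.6667 / 2.252466 = $2.96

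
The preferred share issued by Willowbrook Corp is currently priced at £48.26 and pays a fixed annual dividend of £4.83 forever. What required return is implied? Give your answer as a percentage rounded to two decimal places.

10.01%

P = C/r ⇒ r = C/P = £4.83/£48.26 = 0.100083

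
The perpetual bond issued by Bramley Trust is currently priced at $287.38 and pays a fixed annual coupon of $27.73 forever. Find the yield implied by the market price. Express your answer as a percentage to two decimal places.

9.65%

P = C/r ⇒ r = C/P = $27.73/$287.38 = 0.096492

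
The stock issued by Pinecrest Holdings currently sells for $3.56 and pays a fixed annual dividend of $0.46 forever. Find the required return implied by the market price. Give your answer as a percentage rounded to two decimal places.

12.92%

P = C/r ⇒ r = C/P = $0.46/$3.56 = 0.129213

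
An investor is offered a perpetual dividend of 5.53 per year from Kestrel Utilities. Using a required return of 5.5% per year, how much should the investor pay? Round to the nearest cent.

Level perpetuity: PV = C / r = 5.53 / 0.055 = 100.55

100.55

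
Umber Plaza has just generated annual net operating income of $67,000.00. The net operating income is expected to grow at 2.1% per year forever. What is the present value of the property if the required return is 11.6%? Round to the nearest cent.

D₁ = D₀ × (1 + g) = $67,000.00 × 1.021 = $68,407.0000
Growing perpetuity: P = D₁ / (r − g) = $68,407.0000 / (0.116 − 0.021) = $720,073.68

$720073.68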